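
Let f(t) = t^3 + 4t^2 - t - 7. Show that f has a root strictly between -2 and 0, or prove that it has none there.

Yes, f has a root in the interval.

f(-2) = 3 and f(0) = -7, which have opposite signs.
f is continuous everywhere (it is a polynomial), in particular on [-2, 0].
By the Intermediate Value Theorem, f takes the value 0 somewhere in the open interval.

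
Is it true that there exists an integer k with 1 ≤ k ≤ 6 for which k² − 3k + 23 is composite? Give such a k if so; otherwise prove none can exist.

k = 4

At k = 4: 4² − 3·4 + 23 = 27 = 3·9, which is composite.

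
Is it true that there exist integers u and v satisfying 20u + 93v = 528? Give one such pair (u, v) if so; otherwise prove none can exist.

u = 45, v = -4

20 and 93 are coprime, so 20u + 93v ranges over all of ℤ.
Run the Euclidean algorithm on 93 and 20: 93 = 4·20 + 13, 20 = 1·13 + 7, 13 = 1·7 + 6, 7 = 1·6 + 1, 6 = 6·1 + 0.
Working back up the chain: 1 = 7 − 1·6 = 7 − (13 − 1·7) = −13 + 2·7 = −13 + 2·(20 − 1·13) = 2·20 − 3·13 = 2·20 − 3·(93 − 4·20) = −3·93 + 14·20. So 20·14 + 93·(-3) = 1.
Times 528: 20·7392 + 93·(-1584) = 528, so (7392, -1584) solves it.
The general solution is u = 7392 + 93k, v = -1584 − 20k; taking k = -79 gives the smaller pair u = 45, v = -4.
Indeed 20·45 + 93·(-4) = 900 − 372 = 528.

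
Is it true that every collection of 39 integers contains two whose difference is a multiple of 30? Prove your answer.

There are exactly 30 possible remainders on division by 30.
Since 39 > 30, two of the 39 integers must share a residue class by the pigeonhole principle; call them a and b.
Their difference a − b is then a multiple of 30.

Yes, this is always true.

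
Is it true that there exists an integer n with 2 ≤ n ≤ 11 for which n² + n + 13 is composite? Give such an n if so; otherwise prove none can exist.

At n = 3: 3² + 3 + 13 = 25 = 5·5, which is composite.

n = 3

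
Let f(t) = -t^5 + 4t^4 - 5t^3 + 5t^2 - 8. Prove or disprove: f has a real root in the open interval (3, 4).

f(3) = -17 and f(4) = -248, both negative, so a sign-change argument is unavailable; we show f keeps this sign on the whole interval.
Shift to the endpoint 3: with t = 3 + u (0 < u < 1), one computes f(3 + u) = -u^5 - 11u^4 - 47u^3 - 94u^2 - 78u - 17.
The nonzero coefficients here are all negative, so for u > 0 every term is negative (or zero), and the constant term -17 is strictly negative.
Therefore f(t) < 0 throughout (3, 4), and f has no zero there.

f has no root in that interval.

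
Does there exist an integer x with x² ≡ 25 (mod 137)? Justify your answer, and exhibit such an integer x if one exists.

x = 132

x = 132 works: 132² = 17424, and 17424 − 25 = 17399 = 127·137.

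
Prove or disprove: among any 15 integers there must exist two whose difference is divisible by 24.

No; for instance {24, 25, 26, 27, 28, 29, 30, 31, 32, 33, 34, 35, 36, 37, 38} is a counterexample.

Consider the 15 integers 24, 25, …, 38. They lie in distinct residue classes modulo 24, since 15 ≤ 24.
Any two of them differ by at most 14 < 24 and by at least 1, so no difference is a multiple of 24.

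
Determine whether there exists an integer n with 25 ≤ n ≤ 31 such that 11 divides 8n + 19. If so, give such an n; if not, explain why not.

For n = 25, 26, …, 31 the values of 8n + 19 modulo 11 are 10, 7, 4, 1, 9, 6, 3 respectively.
None is 0, so 11 never divides 8n + 19 on this range.

There is no such integer n in that range.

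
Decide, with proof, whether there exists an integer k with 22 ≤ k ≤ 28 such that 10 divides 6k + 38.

k = 22 works, since 6·22 + 38 = 170 = 17·10.

k = 22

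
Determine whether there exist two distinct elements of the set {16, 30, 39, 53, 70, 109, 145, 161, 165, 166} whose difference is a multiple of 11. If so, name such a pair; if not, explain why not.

No such pair exists.

Reduce each element modulo 11: 16↦5, 30↦8, 39↦6, 53↦9, 70↦4, 109↦10, 145↦2, 161↦7, 165↦0, 166↦1.
All 10 residues are distinct, so no two elements differ by a multiple of 11.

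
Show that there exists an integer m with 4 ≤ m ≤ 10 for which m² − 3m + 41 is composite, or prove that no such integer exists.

m = 4

At m = 4: 4² − 3·4 + 41 = 45 = 3·15, which is composite.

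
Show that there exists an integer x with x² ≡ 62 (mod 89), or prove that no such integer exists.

89 is prime, so by Euler's criterion 62 is a square mod 89 iff 62^((89−1)/2) = 62^44 ≡ 1 (mod 89).
Repeated squaring mod 89: 62^2 = 3844 ≡ 17; 62^4 ≡ 17² = 289 ≡ 22; 62^8 ≡ 22² = 484 ≡ 39; 62^16 ≡ 39² = 1521 ≡ 8; 62^32 ≡ 8² = 64 ≡ 64.
Since 44 = 32 + 8 + 4, 62^44 ≡ 64 · 39 · 22; multiplying out mod 89: 64·39 = 2496 ≡ 4, then 4·22 = 88 ≡ 88. Thus 62^44 ≡ 88 ≡ −1 (mod 89).
The value −1 means 62 is a non-residue modulo 89, so x² ≡ 62 (mod 89) is impossible.

No, no such integer exists.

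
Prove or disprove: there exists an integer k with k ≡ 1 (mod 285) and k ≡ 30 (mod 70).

There is no such integer.

gcd(285, 70) = 5. If k ≡ 1 (mod 285) and k ≡ 30 (mod 70), then k ≡ 1 (mod 5) and k ≡ 30 (mod 5).
These are incompatible: 1 − 30 = -29 is not divisible by 5.
Therefore no such k exists.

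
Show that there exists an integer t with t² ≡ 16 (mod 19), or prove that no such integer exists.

t = 15

t = 15 works: 15² = 225, and 225 − 16 = 209 = 11·19.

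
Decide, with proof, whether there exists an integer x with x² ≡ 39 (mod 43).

No, no such integer exists.

43 is prime, so by Euler's criterion 39 is a square mod 43 iff 39^((43−1)/2) = 39^21 ≡ 1 (mod 43).
Squaring successively (mod 43): 39^2 = 1521 ≡ 16; 39^4 ≡ 16² = 256 ≡ 41; 39^8 ≡ 41² = 1681 ≡ 4; 39^16 ≡ 4² = 16 ≡ 16.
Since 21 = 16 + 4 + 1, 39^21 ≡ 16 · 41 · 39; multiplying out mod 43: 16·41 = 656 ≡ 11, then 11·39 = 429 ≡ 42. Thus 39^21 ≡ 42 ≡ −1 (mod 43).
The value −1 means 39 is a non-residue modulo 43, so x² ≡ 39 (mod 43) is impossible.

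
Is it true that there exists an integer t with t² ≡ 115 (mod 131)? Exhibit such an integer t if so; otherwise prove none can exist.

Apply Euler's criterion with the prime 131: 115 is a quadratic residue iff 115^65 ≡ 1 (mod 131), and a non-residue iff it is ≡ −1.
Squaring successively (mod 131): 115^2 = 13225 ≡ 125; 115^4 ≡ 125² = 15625 ≡ 36; 115^8 ≡ 36² = 1296 ≡ 117; 115^16 ≡ 117² = 13689 ≡ 65; 115^32 ≡ 65² = 4225 ≡ 33; 115^64 ≡ 33² = 1089 ≡ 41.
Since 65 = 64 + 1, 115^65 ≡ 41 · 115; multiplying out mod 131: 41·115 = 4715 ≡ 130. Thus 115^65 ≡ 130 ≡ −1 (mod 131).
By Euler's criterion 115 is a quadratic non-residue mod 131: no t satisfies t² ≡ 115 (mod 131).

No, no such integer exists.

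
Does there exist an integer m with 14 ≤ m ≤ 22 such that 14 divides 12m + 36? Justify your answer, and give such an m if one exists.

At m = 18 we get 12·18 + 36 = 252, and 252 = 14·18.

m = 18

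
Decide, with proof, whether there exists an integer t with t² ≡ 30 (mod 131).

No such integer exists.

131 is prime, so by Euler's criterion 30 is a square mod 131 iff 30^((131−1)/2) = 30^65 ≡ 1 (mod 131).
Squaring successively (mod 131): 30^2 = 900 ≡ 114; 30^4 ≡ 114² = 12996 ≡ 27; 30^8 ≡ 27² = 729 ≡ 74; 30^16 ≡ 74² = 5476 ≡ 105; 30^32 ≡ 105² = 11025 ≡ 21; 30^64 ≡ 21² = 441 ≡ 48.
Since 65 = 64 + 1, 30^65 ≡ 48 · 30; multiplying out mod 131: 48·30 = 1440 ≡ 130. Thus 30^65 ≡ 130 ≡ −1 (mod 131).
The value −1 means 30 is a non-residue modulo 131, so t² ≡ 30 (mod 131) is impossible.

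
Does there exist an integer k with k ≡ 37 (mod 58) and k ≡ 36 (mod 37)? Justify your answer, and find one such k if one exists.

The moduli 58 and 37 are coprime, so by the Chinese Remainder Theorem a unique solution modulo 2146 exists.
Write k = 37 + 58t and require 37 + 58t ≡ 36 (mod 37), i.e. 58t ≡ 36 (mod 37).
58 ≡ 21 (mod 37), so this reads 21t ≡ 36 (mod 37). Since 21·30 = 630 = 17·37 + 1, the inverse of 21 mod 37 is 30.
Therefore t ≡ 30·36 = 1080 ≡ 7 (mod 37).
Taking t = 7 gives k = 37 + 58·7 = 443.
Verify: 443 = 7·58 + 37 and 443 = 11·37 + 36. ✓

k = 443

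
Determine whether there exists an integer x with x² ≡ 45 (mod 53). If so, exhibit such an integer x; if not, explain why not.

53 is prime, so by Euler's criterion 45 is a square mod 53 iff 45^((53−1)/2) = 45^26 ≡ 1 (mod 53).
Squaring successively (mod 53): 45^2 = 2025 ≡ 11; 45^4 ≡ 11² = 121 ≡ 15; 45^8 ≡ 15² = 225 ≡ 13; 45^16 ≡ 13² = 169 ≡ 10.
Since 26 = 16 + 8 + 2, 45^26 ≡ 10 · 13 · 11; multiplying out mod 53: 10·13 = 130 ≡ 24, then 24·11 = 264 ≡ 52. Thus 45^26 ≡ 52 ≡ −1 (mod 53).
The value −1 means 45 is a non-residue modulo 53, so x² ≡ 45 (mod 53) is impossible.

No, no such integer exists.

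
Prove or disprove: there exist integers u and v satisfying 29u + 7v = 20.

Since gcd(29, 7) = 1, every integer is an integer combination of 29 and 7.
Dividing repeatedly: 29 = 4·7 + 1, 7 = 7·1 + 0.
Working back up the chain: 1 = 29 − 4·7. So 29·1 + 7·(-4) = 1.
Scaling by 20 gives the particular solution (u, v) = (20, -80).
Shifting by a multiple of (7, −29) keeps it a solution: u = 20 − 2·7 = 6, v = -80 + 2·29 = -22.
Check: 29·6 + 7·(-22) = 174 − 154 = 20. ✓

u = 6, v = -22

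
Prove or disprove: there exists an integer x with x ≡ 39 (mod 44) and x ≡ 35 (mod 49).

x = 1799

gcd(44, 49) = 1, so the Chinese Remainder Theorem guarantees exactly one residue class mod 2156 satisfying both.
Write x = 39 + 44t and require 39 + 44t ≡ 35 (mod 49), i.e. 44t ≡ 45 (mod 49).
Invert 44 mod 49 by the Euclidean algorithm: 49 = 1·44 + 5, 44 = 8·5 + 4, 5 = 1·4 + 1, 4 = 4·1 + 0; back-substituting, 1 = 5 − 1·4 = 5 − (44 − 8·5) = −44 + 9·5 = −44 + 9·(49 − 1·44) = 9·49 − 10·44. Hence 44·(-10) ≡ 1, so 44⁻¹ ≡ -10 ≡ 39 (mod 49).
Therefore t ≡ 39·45 = 1755 ≡ 40 (mod 49).
Taking t = 40 gives x = 39 + 44·40 = 1799.
Check: 1799 mod 44 = 39, 1799 mod 49 = 35. ✓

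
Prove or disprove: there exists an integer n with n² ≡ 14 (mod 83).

There is no such integer.

Apply Euler's criterion with the prime 83: 14 is a quadratic residue iff 14^41 ≡ 1 (mod 83), and a non-residue iff it is ≡ −1.
Squaring successively (mod 83): 14^2 = 196 ≡ 30; 14^4 ≡ 30² = 900 ≡ 70; 14^8 ≡ 70² = 4900 ≡ 3; 14^16 ≡ 3² = 9 ≡ 9; 14^32 ≡ 9² = 81 ≡ 81.
Since 41 = 32 + 8 + 1, 14^41 ≡ 81 · 3 · 14; multiplying out mod 83: 81·3 = 243 ≡ 77, then 77·14 = 1078 ≡ 82. Thus 14^41 ≡ 82 ≡ −1 (mod 83).
By Euler's criterion 14 is a quadratic non-residue mod 83: no n satisfies n² ≡ 14 (mod 83).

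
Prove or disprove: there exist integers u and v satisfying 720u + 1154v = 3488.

Since gcd(720, 1154) = 2 and 3488 = 2·1744, Bézout's identity guarantees a solution.
Dividing through by 2 reduces the equation to 360u + 577v = 1744.
Run the Euclidean algorithm on 577 and 360: 577 = 1·360 + 217, 360 = 1·217 + 143, 217 = 1·143 + 74, 143 = 1·74 + 69, 74 = 1·69 + 5, 69 = 13·5 + 4, 5 = 1·4 + 1, 4 = 4·1 + 0.
Back-substituting, 1 = 5 − 1·4 = 5 − (69 − 13·5) = −69 + 14·5 = −69 + 14·(74 − 1·69) = 14·74 − 15·69 = 14·74 − 15·(143 − 1·74) = −15·143 + 29·74 = −15·143 + 29·(217 − 1·143) = 29·217 − 44·143 = 29·217 − 44·(360 − 1·217) = −44·360 + 73·217 = −44·360 + 73·(577 − 1·360) = 73·577 − 117·360; that is, 360·(-117) + 577·73 = 1.
Times 1744: 360·(-204048) + 577·127312 = 1744, so (-204048, 127312) solves it.
The general solution is u = -204048 + 577k, v = 127312 − 360k; taking k = 354 gives the smaller pair u = 210, v = -128.
Check: 720·210 + 1154·(-128) = 151200 − 147712 = 3488. ✓

u = 210, v = -128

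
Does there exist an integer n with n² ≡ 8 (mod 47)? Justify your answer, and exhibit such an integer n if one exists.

n = 14

n = 14 works: 14² = 196, and 196 − 8 = 188 = 4·47.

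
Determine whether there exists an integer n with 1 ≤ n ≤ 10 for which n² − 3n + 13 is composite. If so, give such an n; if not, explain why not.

There is no such integer n in that range.

The values for n = 1, 2, …, 10 are 11, 11, 13, 17, 23, 31, 41, 53, 67, 83, and each of these is prime.
So no value in the range makes the expression composite.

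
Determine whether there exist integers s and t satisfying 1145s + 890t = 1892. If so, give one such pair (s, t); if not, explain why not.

Both 1145 and 890 are divisible by gcd(1145, 890) = 5, hence so is any combination 1145s + 890t.
But 1892 = 5·378 + 2, so 5 ∤ 1892.
So the equation is unsolvable over ℤ.

No such integers exist.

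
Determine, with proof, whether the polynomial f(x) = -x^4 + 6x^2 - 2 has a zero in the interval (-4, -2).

Yes, f has a root in the interval.

f(-4) = -162 and f(-2) = 6, which have opposite signs.
As a polynomial, f is continuous on every closed interval.
By the Intermediate Value Theorem f must vanish at some point of (-4, -2).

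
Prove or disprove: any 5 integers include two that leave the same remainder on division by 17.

No, the set {42, 43, 44, 45, 46} is a counterexample.

Take the 5 consecutive integers 42, 43, …, 46: their residues mod 17 are all distinct because 5 ≤ 17.
Hence this collection has no pair with equal remainders mod 17, disproving the claim.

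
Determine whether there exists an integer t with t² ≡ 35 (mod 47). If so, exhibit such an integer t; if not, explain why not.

Apply Euler's criterion with the prime 47: 35 is a quadratic residue iff 35^23 ≡ 1 (mod 47), and a non-residue iff it is ≡ −1.
Squaring successively (mod 47): 35^2 = 1225 ≡ 3; 35^4 ≡ 3² = 9 ≡ 9; 35^8 ≡ 9² = 81 ≡ 34; 35^16 ≡ 34² = 1156 ≡ 28.
Since 23 = 16 + 4 + 2 + 1, 35^23 ≡ 28 · 9 · 3 · 35; multiplying out mod 47: 28·9 = 252 ≡ 17, then 17·3 = 51 ≡ 4, then 4·35 = 140 ≡ 46. Thus 35^23 ≡ 46 ≡ −1 (mod 47).
By Euler's criterion 35 is a quadratic non-residue mod 47: no t satisfies t² ≡ 35 (mod 47).

There is no such integer.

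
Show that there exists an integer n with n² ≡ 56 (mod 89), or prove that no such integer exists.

Apply Euler's criterion with the prime 89: 56 is a quadratic residue iff 56^44 ≡ 1 (mod 89), and a non-residue iff it is ≡ −1.
Squaring successively (mod 89): 56^2 = 3136 ≡ 21; 56^4 ≡ 21² = 441 ≡ 85; 56^8 ≡ 85² = 7225 ≡ 16; 56^16 ≡ 16² = 256 ≡ 78; 56^32 ≡ 78² = 6084 ≡ 32.
Since 44 = 32 + 8 + 4, 56^44 ≡ 32 · 16 · 85; multiplying out mod 89: 32·16 = 512 ≡ 67, then 67·85 = 5695 ≡ 88. Thus 56^44 ≡ 88 ≡ −1 (mod 89).
The value −1 means 56 is a non-residue modulo 89, so n² ≡ 56 (mod 89) is impossible.

No, no such integer exists.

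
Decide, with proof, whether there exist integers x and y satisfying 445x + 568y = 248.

x = 312, y = -244

445 and 568 are coprime, so 445x + 568y ranges over all of ℤ.
Dividing repeatedly: 568 = 1·445 + 123, 445 = 3·123 + 76, 123 = 1·76 + 47, 76 = 1·47 + 29, 47 = 1·29 + 18, 29 = 1·18 + 11, 18 = 1·11 + 7, 11 = 1·7 + 4, 7 = 1·4 + 3, 4 = 1·3 + 1, 3 = 3·1 + 0.
Unwinding: 1 = 4 − 1·3 = 4 − (7 − 1·4) = −7 + 2·4 = −7 + 2·(11 − 1·7) = 2·11 − 3·7 = 2·11 − 3·(18 − 1·11) = −3·18 + 5·11 = −3·18 + 5·(29 − 1·18) = 5·29 − 8·18 = 5·29 − 8·(47 − 1·29) = −8·47 + 13·29 = −8·47 + 13·(76 − 1·47) = 13·76 − 21·47 = 13·76 − 21·(123 − 1·76) = −21·123 + 34·76 = −21·123 + 34·(445 − 3·123) = 34·445 − 123·123 = 34·445 − 123·(568 − 1·445) = −123·568 + 157·445, i.e. 445·157 + 568·(-123) = 1.
Scaling by 248 gives the particular solution (x, y) = (38936, -30504).
Subtracting 68·568 from x and adding 68·445 to y gives the tidier solution (312, -244).
Check: 445·312 + 568·(-244) = 138840 − 138592 = 248. ✓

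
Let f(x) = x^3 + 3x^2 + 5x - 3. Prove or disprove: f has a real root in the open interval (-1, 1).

f(-1) = -6 and f(1) = 6, which have opposite signs.
f is continuous everywhere (it is a polynomial), in particular on [-1, 1].
By the Intermediate Value Theorem f must vanish at some point of (-1, 1).

Such a root exists.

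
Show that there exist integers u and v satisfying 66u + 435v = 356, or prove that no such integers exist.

Any value of 66u + 435v is a multiple of gcd(66, 435) = 3.
However 356 leaves remainder 2 on division by 3.
Therefore 66u + 435v = 356 has no solution in integers.

No, no such integers exist.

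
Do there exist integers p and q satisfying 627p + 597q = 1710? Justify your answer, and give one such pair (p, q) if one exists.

gcd(627, 597) = 3, and 3 divides 1710, so integer solutions exist.
Dividing through by 3 reduces the equation to 209p + 199q = 570.
Euclidean algorithm: 209 = 1·199 + 10, 199 = 19·10 + 9, 10 = 1·9 + 1, 9 = 9·1 + 0.
Working back up the chain: 1 = 10 − 1·9 = 10 − (199 − 19·10) = −199 + 20·10 = −199 + 20·(209 − 1·199) = 20·209 − 21·199. So 209·20 + 199·(-21) = 1.
Multiplying through by 570: p = 20·570 = 11400, q = (-21)·570 = -11970 is a solution.
Subtracting 57·199 from p and adding 57·209 to q gives the tidier solution (57, -57).
Indeed 627·57 + 597·(-57) = 35739 − 34029 = 1710.

p = 57, q = -57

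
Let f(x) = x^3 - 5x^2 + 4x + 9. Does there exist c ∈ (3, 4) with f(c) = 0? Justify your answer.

f has no root in that interval.

The endpoint values f(3) = 3 and f(4) = 9 are both positive. Claim: f(x) > 0 for every x in (3, 4).
Shift to the endpoint 3: with x = 3 + u (0 < u < 1), one computes f(3 + u) = u^3 + 4u^2 + u + 3.
All 4 nonzero coefficients of this polynomial in u are positive; hence for u > 0 the value is a sum of positive terms (the constant 3 among them).
Therefore f(x) > 0 throughout (3, 4), and f has no zero there.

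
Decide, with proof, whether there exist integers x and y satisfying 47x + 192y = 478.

47 and 192 are coprime, so 47x + 192y ranges over all of ℤ.
Run the Euclidean algorithm on 192 and 47: 192 = 4·47 + 4, 47 = 11·4 + 3, 4 = 1·3 + 1, 3 = 3·1 + 0.
Unwinding: 1 = 4 − 1·3 = 4 − (47 − 11·4) = −47 + 12·4 = −47 + 12·(192 − 4·47) = 12·192 − 49·47, i.e. 47·(-49) + 192·12 = 1.
Scaling by 478 gives the particular solution (x, y) = (-23422, 5736).
Shifting by a multiple of (192, −47) keeps it a solution: x = -23422 + 122·192 = 2, y = 5736 − 122·47 = 2.
Check: 47·2 + 192·2 = 94 + 384 = 478. ✓

x = 2, y = 2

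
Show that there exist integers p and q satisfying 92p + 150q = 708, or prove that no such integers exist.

p = 24, q = -10

gcd(92, 150) = 2, and 2 divides 708, so integer solutions exist.
Dividing through by 2 reduces the equation to 46p + 75q = 354.
Run the Euclidean algorithm on 75 and 46: 75 = 1·46 + 29, 46 = 1·29 + 17, 29 = 1·17 + 12, 17 = 1·12 + 5, 12 = 2·5 + 2, 5 = 2·2 + 1, 2 = 2·1 + 0.
Unwinding: 1 = 5 − 2·2 = 5 − 2·(12 − 2·5) = −2·12 + 5·5 = −2·12 + 5·(17 − 1·12) = 5·17 − 7·12 = 5·17 − 7·(29 − 1·17) = −7·29 + 12·17 = −7·29 + 12·(46 − 1·29) = 12·46 − 19·29 = 12·46 − 19·(75 − 1·46) = −19·75 + 31·46, i.e. 46·31 + 75·(-19) = 1.
Times 354: 46·10974 + 75·(-6726) = 354, so (10974, -6726) solves it.
Subtracting 146·75 from p and adding 146·46 to q gives the tidier solution (24, -10).
Check: 92·24 + 150·(-10) = 2208 − 1500 = 708. ✓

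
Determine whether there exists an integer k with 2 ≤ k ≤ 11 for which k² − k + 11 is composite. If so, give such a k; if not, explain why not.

At k = 11: 11² − 11 + 11 = 121 = 11·11, which is composite.

k = 11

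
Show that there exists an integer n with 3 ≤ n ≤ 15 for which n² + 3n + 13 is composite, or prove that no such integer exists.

At n = 13: 13² + 3·13 + 13 = 221 = 13·17, which is composite.

n = 13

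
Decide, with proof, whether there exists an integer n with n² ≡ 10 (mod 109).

No, no such integer exists.

Apply Euler's criterion with the prime 109: 10 is a quadratic residue iff 10^54 ≡ 1 (mod 109), and a non-residue iff it is ≡ −1.
Repeated squaring mod 109: 10^2 = 100 ≡ 100; 10^4 ≡ 100² = 10000 ≡ 81; 10^8 ≡ 81² = 6561 ≡ 21; 10^16 ≡ 21² = 441 ≡ 5; 10^32 ≡ 5² = 25 ≡ 25.
Since 54 = 32 + 16 + 4 + 2, 10^54 ≡ 25 · 5 · 81 · 100; multiplying out mod 109: 25·5 = 125 ≡ 16, then 16·81 = 1296 ≡ 97, then 97·100 = 9700 ≡ 108. Thus 10^54 ≡ 108 ≡ −1 (mod 109).
The value −1 means 10 is a non-residue modulo 109, so n² ≡ 10 (mod 109) is impossible.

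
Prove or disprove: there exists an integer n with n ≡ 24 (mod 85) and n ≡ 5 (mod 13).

n = 109

Since 85 and 13 share no common factor, CRT says the pair of congruences has a solution (unique mod 1105).
Any solution of the first congruence is n = 24 + 85t; substituting into the second, 85t ≡ 5 − 24 ≡ 7 (mod 13).
85 ≡ 7 (mod 13), so this reads 7t ≡ 7 (mod 13). Since 7·2 = 14 = 1·13 + 1, the inverse of 7 mod 13 is 2.
Therefore t ≡ 2·7 = 14 ≡ 1 (mod 13).
Taking t = 1 gives n = 24 + 85·1 = 109.
Verify: 109 = 1·85 + 24 and 109 = 8·13 + 5. ✓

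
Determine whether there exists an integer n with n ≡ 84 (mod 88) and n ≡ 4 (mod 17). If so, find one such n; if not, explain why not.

n = 1228

Since 88 and 17 share no common factor, CRT says the pair of congruences has a solution (unique mod 1496).
Any solution of the first congruence is n = 84 + 88t; substituting into the second, 88t ≡ 4 − 84 ≡ 5 (mod 17).
88 ≡ 3 (mod 17), so this reads 3t ≡ 5 (mod 17). Note 3·6 = 18 ≡ 1 (mod 17) (as 18 − 1 = 1·17), so 3⁻¹ ≡ 6.
Therefore t ≡ 6·5 = 30 ≡ 13 (mod 17).
Taking t = 13 gives n = 84 + 88·13 = 1228.
Check: 1228 mod 88 = 84, 1228 mod 17 = 4. ✓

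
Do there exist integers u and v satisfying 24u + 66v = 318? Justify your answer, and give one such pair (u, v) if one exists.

u = 5, v = 3

Every value of 24u + 66v is a multiple of gcd(24, 66) = 6; since 6 ∣ 318, solutions exist.
Dividing through by 6 reduces the equation to 4u + 11v = 53.
Euclidean algorithm: 11 = 2·4 + 3, 4 = 1·3 + 1, 3 = 3·1 + 0.
Working back up the chain: 1 = 4 − 1·3 = 4 − (11 − 2·4) = −11 + 3·4. So 4·3 + 11·(-1) = 1.
Scaling by 53 gives the particular solution (u, v) = (159, -53).
Subtracting 14·11 from u and adding 14·4 to v gives the tidier solution (5, 3).
Check: 24·5 + 66·3 = 120 + 198 = 318. ✓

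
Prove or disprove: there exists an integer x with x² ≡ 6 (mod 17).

Computing x² mod 17 for x = 0, 1, …, 8 (enough, by the symmetry x ↦ 17 − x) gives 0, 1, 4, 9, 16, 8, 2, 15, 13.
The set of squares mod 17 is therefore {0, 1, 2, 4, 8, 9, 13, 15, 16}, which does not contain 6.
Therefore x² ≡ 6 (mod 17) has no solution.

There is no such integer.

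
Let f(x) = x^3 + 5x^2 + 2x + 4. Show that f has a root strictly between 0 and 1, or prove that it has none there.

The endpoint values f(0) = 4 and f(1) = 12 are both positive. Claim: f(x) > 0 for every x in (0, 1).
Every nonzero coefficient of f(x) = x^3 + 5x^2 + 2x + 4 is positive; for x > 0 each term then has that sign, and the constant term 4 is strictly positive.
So f is strictly positive on (0, 1); no root exists in the interval.

No such root exists.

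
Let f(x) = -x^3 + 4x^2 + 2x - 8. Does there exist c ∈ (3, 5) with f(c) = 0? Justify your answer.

Such a root exists.

f(3) = 7 and f(5) = -23, which have opposite signs.
Since f is a polynomial it is continuous on [3, 5].
By the Intermediate Value Theorem f must vanish at some point of (3, 5).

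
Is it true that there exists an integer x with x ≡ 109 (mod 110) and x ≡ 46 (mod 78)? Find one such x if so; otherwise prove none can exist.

No such integer exists.

Reduce both congruences modulo 2, which divides 110 and 78: they say x ≡ 109 (mod 2) and x ≡ 46 (mod 2).
However 109 ≡ 1 and 46 ≡ 0 (mod 2), and 1 ≠ 0.
Hence the system has no solution.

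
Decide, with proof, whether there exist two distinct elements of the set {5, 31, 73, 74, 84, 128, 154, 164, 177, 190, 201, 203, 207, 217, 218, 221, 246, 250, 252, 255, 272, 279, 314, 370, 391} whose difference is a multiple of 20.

Reduce each element mod 20: 5↦5, 31↦11, 73↦13, 74↦14, 84↦4, 128↦8, 154↦14, 164↦4, 177↦17, 190↦10, 201↦1, 203↦3, 207↦7, 217↦17, 218↦18, 221↦1, 246↦6, 250↦10, 252↦12, 255↦15, 272↦12, 279↦19, 314↦14, 370↦10, 391↦11. The residue 11 repeats (at 31 and 391), and 391 − 31 = 360 = 18·20.

Yes: 31 and 391.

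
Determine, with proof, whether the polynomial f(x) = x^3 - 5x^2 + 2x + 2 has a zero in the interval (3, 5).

f(3) = -10 and f(5) = 12, which have opposite signs.
As a polynomial, f is continuous on every closed interval.
By the Intermediate Value Theorem f must vanish at some point of (3, 5).

Yes, f has a root in the interval.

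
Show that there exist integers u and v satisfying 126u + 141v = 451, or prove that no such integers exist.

gcd(126, 141) = 3, so every integer of the form 126u + 141v is a multiple of 3.
But 451 is not a multiple of 3 (it leaves remainder 1).
Hence no integers u, v satisfy the equation.

No such integers exist.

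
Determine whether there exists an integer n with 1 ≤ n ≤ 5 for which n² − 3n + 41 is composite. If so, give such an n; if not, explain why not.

n = 4

At n = 4: 4² − 3·4 + 41 = 45 = 3·15, which is composite.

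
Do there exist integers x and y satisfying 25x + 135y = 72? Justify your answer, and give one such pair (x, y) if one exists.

Both 25 and 135 are divisible by gcd(25, 135) = 5, hence so is any combination 25x + 135y.
But 72 = 5·14 + 2, so 5 ∤ 72.
Therefore 25x + 135y = 72 has no solution in integers.

No, no such integers exist.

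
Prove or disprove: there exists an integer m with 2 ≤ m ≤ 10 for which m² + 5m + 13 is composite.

m = 5

At m = 5: 5² + 5·5 + 13 = 63 = 3·21, which is composite.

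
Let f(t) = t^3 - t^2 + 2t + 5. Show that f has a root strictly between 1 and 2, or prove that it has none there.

Evaluate at the endpoints: f(1) = 7, f(2) = 13 — same sign (positive).
f'(t) = 3t^2 - 2t + 2 has discriminant (-2)² − 4·3·2 = -20 < 0, so f' has no real roots and is positive for every real t.
So f is strictly increasing; between 1 and 2 its values lie between f(1) = 7 and f(2) = 13, all positive. Therefore f has no root in (1, 2).

No such root exists.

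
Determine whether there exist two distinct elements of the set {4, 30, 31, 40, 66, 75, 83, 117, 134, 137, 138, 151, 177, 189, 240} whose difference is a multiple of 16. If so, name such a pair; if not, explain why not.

No, no such pair exists.

Two integers differ by a multiple of 16 exactly when they have the same residue mod 16. The residues are 4↦4, 30↦14, 31↦15, 40↦8, 66↦2, 75↦11, 83↦3, 117↦5, 134↦6, 137↦9, 138↦10, 151↦7, 177↦1, 189↦13, 240↦0.
All 15 residues are distinct, so no two elements differ by a multiple of 16.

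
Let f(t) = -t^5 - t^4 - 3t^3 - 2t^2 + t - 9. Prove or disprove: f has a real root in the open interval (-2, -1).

f(-2) = 21 and f(-1) = -9, which have opposite signs.
f is continuous everywhere (it is a polynomial), in particular on [-2, -1].
By the Intermediate Value Theorem f must vanish at some point of (-2, -1).

Such a root exists.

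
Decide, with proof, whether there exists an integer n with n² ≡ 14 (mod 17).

There is no such integer.

Since (17 − n)² ≡ n² (mod 17), it suffices to square n = 0, 1, …, 8: the residues are 0, 1, 4, 9, 16, 8, 2, 15, 13.
So the quadratic residues mod 17 are {0, 1, 2, 4, 8, 9, 13, 15, 16}, and 14 is not among them.
Therefore n² ≡ 14 (mod 17) has no solution.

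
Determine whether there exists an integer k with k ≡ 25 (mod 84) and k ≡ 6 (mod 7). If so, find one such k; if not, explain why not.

gcd(84, 7) = 7. If k ≡ 25 (mod 84) and k ≡ 6 (mod 7), then k ≡ 25 (mod 7) and k ≡ 6 (mod 7).
But 25 mod 7 = 4 while 6 mod 7 = 6, a contradiction.
Hence the system has no solution.

There is no such integer.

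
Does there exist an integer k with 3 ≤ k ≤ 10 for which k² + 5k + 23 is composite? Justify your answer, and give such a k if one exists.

No, no such integer k in that range exists.

The values for k = 3, 4, …, 10 are 47, 59, 73, 89, 107, 127, 149, 173, and each of these is prime.
So no value in the range makes the expression composite.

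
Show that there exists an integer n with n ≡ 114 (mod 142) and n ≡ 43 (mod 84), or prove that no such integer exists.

gcd(142, 84) = 2. If n ≡ 114 (mod 142) and n ≡ 43 (mod 84), then n ≡ 114 (mod 2) and n ≡ 43 (mod 2).
These are incompatible: 114 − 43 = 71 is not divisible by 2.
So no integer satisfies both congruences.

There is no such integer.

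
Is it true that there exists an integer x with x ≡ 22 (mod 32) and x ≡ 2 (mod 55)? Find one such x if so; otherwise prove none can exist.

x = 662

gcd(32, 55) = 1, so the Chinese Remainder Theorem guarantees exactly one residue class mod 1760 satisfying both.
Write x = 22 + 32t and require 22 + 32t ≡ 2 (mod 55), i.e. 32t ≡ 35 (mod 55).
Invert 32 mod 55 by the Euclidean algorithm: 55 = 1·32 + 23, 32 = 1·23 + 9, 23 = 2·9 + 5, 9 = 1·5 + 4, 5 = 1·4 + 1, 4 = 4·1 + 0; back-substituting, 1 = 5 − 1·4 = 5 − (9 − 1·5) = −9 + 2·5 = −9 + 2·(23 − 2·9) = 2·23 − 5·9 = 2·23 − 5·(32 − 1·23) = −5·32 + 7·23 = −5·32 + 7·(55 − 1·32) = 7·55 − 12·32. Hence 32·(-12) ≡ 1, so 32⁻¹ ≡ -12 ≡ 43 (mod 55).
Therefore t ≡ 43·35 = 1505 ≡ 20 (mod 55).
Taking t = 20 gives x = 22 + 32·20 = 662.
Verify: 662 = 20·32 + 22 and 662 = 12·55 + 2. ✓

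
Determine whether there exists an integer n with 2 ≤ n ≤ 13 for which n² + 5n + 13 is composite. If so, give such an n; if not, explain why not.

n = 12

At n = 12: 12² + 5·12 + 13 = 217 = 7·31, which is composite.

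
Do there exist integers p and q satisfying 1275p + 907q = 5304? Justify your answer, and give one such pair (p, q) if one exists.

p = 113, q = -153

1275 and 907 are coprime, so 1275p + 907q ranges over all of ℤ.
Euclidean algorithm: 1275 = 1·907 + 368, 907 = 2·368 + 171, 368 = 2·171 + 26, 171 = 6·26 + 15, 26 = 1·15 + 11, 15 = 1·11 + 4, 11 = 2·4 + 3, 4 = 1·3 + 1, 3 = 3·1 + 0.
Unwinding: 1 = 4 − 1·3 = 4 − (11 − 2·4) = −11 + 3·4 = −11 + 3·(15 − 1·11) = 3·15 − 4·11 = 3·15 − 4·(26 − 1·15) = −4·26 + 7·15 = −4·26 + 7·(171 − 6·26) = 7·171 − 46·26 = 7·171 − 46·(368 − 2·171) = −46·368 + 99·171 = −46·368 + 99·(907 − 2·368) = 99·907 − 244·368 = 99·907 − 244·(1275 − 1·907) = −244·1275 + 343·907, i.e. 1275·(-244) + 907·343 = 1.
Scaling by 5304 gives the particular solution (p, q) = (-1294176, 1819272).
Adding 1427·907 to p and subtracting 1427·1275 from q gives the tidier solution (113, -153).
Check: 1275·113 + 907·(-153) = 144075 − 138771 = 5304. ✓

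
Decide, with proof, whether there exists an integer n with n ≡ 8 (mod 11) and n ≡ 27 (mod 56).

n = 195

Since 11 and 56 share no common factor, CRT says the pair of congruences has a solution (unique mod 616).
Any solution of the first congruence is n = 8 + 11t; substituting into the second, 11t ≡ 27 − 8 ≡ 19 (mod 56).
Note 11·51 = 561 ≡ 1 (mod 56) (as 561 − 1 = 10·56), so 11⁻¹ ≡ 51.
Therefore t ≡ 51·19 = 969 ≡ 17 (mod 56).
Taking t = 17 gives n = 8 + 11·17 = 195.
Verify: 195 = 17·11 + 8 and 195 = 3·56 + 27. ✓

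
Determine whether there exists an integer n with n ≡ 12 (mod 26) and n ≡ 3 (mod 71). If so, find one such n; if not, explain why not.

gcd(26, 71) = 1, so the Chinese Remainder Theorem guarantees exactly one residue class mod 1846 satisfying both.
Write n = 12 + 26t and require 12 + 26t ≡ 3 (mod 71), i.e. 26t ≡ 62 (mod 71).
Since 26·41 = 1066 = 15·71 + 1, the inverse of 26 mod 71 is 41.
Multiplying by 41: t ≡ 41·62 = 2542 ≡ 57 (mod 71).
With t = 57: n = 12 + 26·57 = 1494.
Check: 1494 mod 26 = 12, 1494 mod 71 = 3. ✓

n = 1494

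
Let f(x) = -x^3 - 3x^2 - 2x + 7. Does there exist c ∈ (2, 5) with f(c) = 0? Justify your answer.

f(2) = -17 and f(5) = -203, both negative, so a sign-change argument is unavailable; we show f keeps this sign on the whole interval.
Substitute x = 2 + u, where 0 < u < 3 on the interval. Expanding, f(2 + u) = -u^3 - 9u^2 - 26u - 17.
All 4 nonzero coefficients of this polynomial in u are negative; hence for u > 0 the value is a sum of negative terms (the constant -17 among them).
So f is strictly negative on (2, 5); no root exists in the interval.

f has no root in that interval.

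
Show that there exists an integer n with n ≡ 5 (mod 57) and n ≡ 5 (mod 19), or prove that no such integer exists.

n = 5

gcd(57, 19) = 19. A simultaneous solution exists iff 5 ≡ 5 (mod 19); here 5 mod 19 = 5 = 5 mod 19, so it does.
The smallest candidate n = 5 works directly: 5 ≡ 5 (mod 19).
Verify: 5 = 0·57 + 5 and 5 = 0·19 + 5. ✓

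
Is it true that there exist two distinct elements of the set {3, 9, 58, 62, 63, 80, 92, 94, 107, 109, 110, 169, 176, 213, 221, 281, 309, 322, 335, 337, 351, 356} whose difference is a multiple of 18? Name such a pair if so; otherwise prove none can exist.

The pair (3, 309) works.

Reduce each element mod 18: 3↦3, 9↦9, 58↦4, 62↦8, 63↦9, 80↦8, 92↦2, 94↦4, 107↦17, 109↦1, 110↦2, 169↦7, 176↦14, 213↦15, 221↦5, 281↦11, 309↦3, 322↦16, 335↦11, 337↦13, 351↦9, 356↦14. The residue 3 repeats (at 3 and 309), and 309 − 3 = 306 = 17·18.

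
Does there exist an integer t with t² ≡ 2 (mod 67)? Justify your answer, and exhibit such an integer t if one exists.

67 is prime, so by Euler's criterion 2 is a square mod 67 iff 2^((67−1)/2) = 2^33 ≡ 1 (mod 67).
Repeated squaring mod 67: 2^2 = 4 ≡ 4; 2^4 ≡ 4² = 16 ≡ 16; 2^8 ≡ 16² = 256 ≡ 55; 2^16 ≡ 55² = 3025 ≡ 10; 2^32 ≡ 10² = 100 ≡ 33.
Since 33 = 32 + 1, 2^33 ≡ 33 · 2; multiplying out mod 67: 33·2 = 66 ≡ 66. Thus 2^33 ≡ 66 ≡ −1 (mod 67).
The value −1 means 2 is a non-residue modulo 67, so t² ≡ 2 (mod 67) is impossible.

There is no such integer.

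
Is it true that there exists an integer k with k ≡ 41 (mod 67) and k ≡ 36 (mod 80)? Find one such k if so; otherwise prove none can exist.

gcd(67, 80) = 1, so the Chinese Remainder Theorem guarantees exactly one residue class mod 5360 satisfying both.
Write k = 41 + 67t and require 41 + 67t ≡ 36 (mod 80), i.e. 67t ≡ 75 (mod 80).
Note 67·43 = 2881 ≡ 1 (mod 80) (as 2881 − 1 = 36·80), so 67⁻¹ ≡ 43.
Multiplying by 43: t ≡ 43·75 = 3225 ≡ 25 (mod 80).
Taking t = 25 gives k = 41 + 67·25 = 1716.
Verify: 1716 = 25·67 + 41 and 1716 = 21·80 + 36. ✓

k = 1716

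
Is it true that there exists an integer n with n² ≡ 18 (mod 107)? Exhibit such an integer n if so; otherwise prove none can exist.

Apply Euler's criterion with the prime 107: 18 is a quadratic residue iff 18^53 ≡ 1 (mod 107), and a non-residue iff it is ≡ −1.
Squaring successively (mod 107): 18^2 = 324 ≡ 3; 18^4 ≡ 3² = 9 ≡ 9; 18^8 ≡ 9² = 81 ≡ 81; 18^16 ≡ 81² = 6561 ≡ 34; 18^32 ≡ 34² = 1156 ≡ 86.
Since 53 = 32 + 16 + 4 + 1, 18^53 ≡ 86 · 34 · 9 · 18; multiplying out mod 107: 86·34 = 2924 ≡ 35, then 35·9 = 315 ≡ 101, then 101·18 = 1818 ≡ 106. Thus 18^53 ≡ 106 ≡ −1 (mod 107).
The value −1 means 18 is a non-residue modulo 107, so n² ≡ 18 (mod 107) is impossible.

There is no such integer.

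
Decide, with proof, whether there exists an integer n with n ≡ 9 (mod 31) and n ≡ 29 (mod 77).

n = 722

The moduli 31 and 77 are coprime, so by the Chinese Remainder Theorem a unique solution modulo 2387 exists.
Any solution of the first congruence is n = 9 + 31t; substituting into the second, 31t ≡ 29 − 9 ≡ 20 (mod 77).
Note 31·5 = 155 ≡ 1 (mod 77) (as 155 − 1 = 2·77), so 31⁻¹ ≡ 5.
Multiplying by 5: t ≡ 5·20 = 100 ≡ 23 (mod 77).
With t = 23: n = 9 + 31·23 = 722.
Indeed 722 ≡ 9 (mod 31) and 722 ≡ 29 (mod 77).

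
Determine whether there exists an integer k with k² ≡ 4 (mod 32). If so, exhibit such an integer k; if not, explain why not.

k = 30

Take k = 30. Then 30² = 900 = 28·32 + 4, so 30² ≡ 4 (mod 32).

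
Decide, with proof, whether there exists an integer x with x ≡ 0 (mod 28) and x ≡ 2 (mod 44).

gcd(28, 44) = 4. If x ≡ 0 (mod 28) and x ≡ 2 (mod 44), then x ≡ 0 (mod 4) and x ≡ 2 (mod 4).
These are incompatible: 0 − 2 = -2 is not divisible by 4.
So no integer satisfies both congruences.

There is no such integer.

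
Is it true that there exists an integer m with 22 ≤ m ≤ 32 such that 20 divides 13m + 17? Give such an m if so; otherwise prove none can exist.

m = 31

Scanning upward from m = 22 gives 303, 316, 329, 342, 355, 368, 381, 394, 407, none divisible by 20. Try m = 31: 13·31 + 17 = 420 = 21·20, which is divisible by 20.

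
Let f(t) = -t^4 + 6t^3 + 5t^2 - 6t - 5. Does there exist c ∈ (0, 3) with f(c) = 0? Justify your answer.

Yes, such a c exists.

f(0) = -5 and f(3) = 103, which have opposite signs.
As a polynomial, f is continuous on every closed interval.
By the Intermediate Value Theorem f must vanish at some point of (0, 3).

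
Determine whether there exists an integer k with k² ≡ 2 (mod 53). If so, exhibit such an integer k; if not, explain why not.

No such integer exists.

Apply Euler's criterion with the prime 53: 2 is a quadratic residue iff 2^26 ≡ 1 (mod 53), and a non-residue iff it is ≡ −1.
Squaring successively (mod 53): 2^2 = 4 ≡ 4; 2^4 ≡ 4² = 16 ≡ 16; 2^8 ≡ 16² = 256 ≡ 44; 2^16 ≡ 44² = 1936 ≡ 28.
Since 26 = 16 + 8 + 2, 2^26 ≡ 28 · 44 · 4; multiplying out mod 53: 28·44 = 1232 ≡ 13, then 13·4 = 52 ≡ 52. Thus 2^26 ≡ 52 ≡ −1 (mod 53).
The value −1 means 2 is a non-residue modulo 53, so k² ≡ 2 (mod 53) is impossible.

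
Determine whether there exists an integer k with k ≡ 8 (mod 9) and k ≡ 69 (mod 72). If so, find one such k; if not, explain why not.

No, no such integer exists.

Reduce both congruences modulo 9, which divides 9 and 72: they say k ≡ 8 (mod 9) and k ≡ 69 (mod 9).
These are incompatible: 8 − 69 = -61 is not divisible by 9.
Hence the system has no solution.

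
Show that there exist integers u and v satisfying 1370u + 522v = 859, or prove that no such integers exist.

No, no such integers exist.

Both 1370 and 522 are divisible by gcd(1370, 522) = 2, hence so is any combination 1370u + 522v.
But 859 is not a multiple of 2 (it leaves remainder 1).
Hence no integers u, v satisfy the equation.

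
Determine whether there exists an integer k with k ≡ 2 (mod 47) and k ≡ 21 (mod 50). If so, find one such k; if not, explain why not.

The moduli 47 and 50 are coprime, so by the Chinese Remainder Theorem a unique solution modulo 2350 exists.
Write k = 2 + 47t and require 2 + 47t ≡ 21 (mod 50), i.e. 47t ≡ 19 (mod 50).
Invert 47 mod 50 by the Euclidean algorithm: 50 = 1·47 + 3, 47 = 15·3 + 2, 3 = 1·2 + 1, 2 = 2·1 + 0; back-substituting, 1 = 3 − 1·2 = 3 − (47 − 15·3) = −47 + 16·3 = −47 + 16·(50 − 1·47) = 16·50 − 17·47. Hence 47·(-17) ≡ 1, so 47⁻¹ ≡ -17 ≡ 33 (mod 50).
Therefore t ≡ 33·19 = 627 ≡ 27 (mod 50).
With t = 27: k = 2 + 47·27 = 1271.
Check: 1271 mod 47 = 2, 1271 mod 50 = 21. ✓

k = 1271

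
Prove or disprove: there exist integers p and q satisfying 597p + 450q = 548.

No, no such integers exist.

Any value of 597p + 450q is a multiple of gcd(597, 450) = 3.
But 548 = 3·182 + 2, so 3 ∤ 548.
Hence no integers p, q satisfy the equation.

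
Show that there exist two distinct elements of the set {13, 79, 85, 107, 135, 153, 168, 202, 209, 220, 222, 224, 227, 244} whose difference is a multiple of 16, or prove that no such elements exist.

No, no such pair exists.

Residues mod 16: 13↦13, 79↦15, 85↦5, 107↦11, 135↦7, 153↦9, 168↦8, 202↦10, 209↦1, 220↦12, 222↦14, 224↦0, 227↦3, 244↦4.
All 14 residues are distinct, so no two elements differ by a multiple of 16.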